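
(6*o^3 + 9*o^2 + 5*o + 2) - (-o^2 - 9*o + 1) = 6*o^3 + 10*o^2 + 14*o + 1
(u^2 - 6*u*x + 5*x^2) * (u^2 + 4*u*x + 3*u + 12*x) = u^4 - 2*u^3*x + 3*u^3 - 19*u^2*x^2 - 6*u^2*x + 20*u*x^3 - 57*u*x^2 + 60*x^3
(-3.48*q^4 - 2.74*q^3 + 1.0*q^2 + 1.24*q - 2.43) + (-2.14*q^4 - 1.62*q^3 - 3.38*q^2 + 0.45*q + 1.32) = -5.62*q^4 - 4.36*q^3 - 2.38*q^2 + 1.69*q - 1.11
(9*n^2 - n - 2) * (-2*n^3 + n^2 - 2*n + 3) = -18*n^5 + 11*n^4 - 15*n^3 + 27*n^2 + n - 6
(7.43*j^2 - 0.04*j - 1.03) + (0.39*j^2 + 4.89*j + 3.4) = 7.82*j^2 + 4.85*j + 2.37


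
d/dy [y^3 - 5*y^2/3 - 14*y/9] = 3*y^2 - 10*y/3 - 14/9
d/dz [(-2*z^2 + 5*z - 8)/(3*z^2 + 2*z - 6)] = (-19*z^2 + 72*z - 14)/(9*z^4 + 12*z^3 - 32*z^2 - 24*z + 36)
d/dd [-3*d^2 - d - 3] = -6*d - 1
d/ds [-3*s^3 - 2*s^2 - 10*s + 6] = -9*s^2 - 4*s - 10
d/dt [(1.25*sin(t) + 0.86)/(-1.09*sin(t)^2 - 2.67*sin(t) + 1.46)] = (1.3625*sin(t)^2 + 1.8748*sin(t) + 4.1212)*cos(t)/(1.1881*sin(t)^4 + 5.8206*sin(t)^3 + 3.9461*sin(t)^2 - 7.7964*sin(t) + 2.1316)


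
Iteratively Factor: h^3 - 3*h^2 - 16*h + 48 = (h + 4)*(h^2 - 7*h + 12) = (h - 4)*(h + 4)*(h - 3)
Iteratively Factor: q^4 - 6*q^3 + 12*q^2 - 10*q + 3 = (q - 1)*(q^3 - 5*q^2 + 7*q - 3) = (q - 3)*(q - 1)*(q^2 - 2*q + 1) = (q - 3)*(q - 1)^2*(q - 1)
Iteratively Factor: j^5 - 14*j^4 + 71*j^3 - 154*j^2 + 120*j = (j)*(j^4 - 14*j^3 + 71*j^2 - 154*j + 120) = j*(j - 5)*(j^3 - 9*j^2 + 26*j - 24) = j*(j - 5)*(j - 3)*(j^2 - 6*j + 8) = j*(j - 5)*(j - 3)*(j - 2)*(j - 4)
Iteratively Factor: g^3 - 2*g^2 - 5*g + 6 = (g - 3)*(g^2 + g - 2) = (g - 3)*(g - 1)*(g + 2)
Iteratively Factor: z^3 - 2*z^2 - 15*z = (z - 5)*(z^2 + 3*z) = z*(z - 5)*(z + 3)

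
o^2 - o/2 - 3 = (o - 2)*(o + 3/2)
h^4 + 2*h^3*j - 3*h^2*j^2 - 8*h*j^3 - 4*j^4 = (h - 2*j)*(h + j)^2*(h + 2*j)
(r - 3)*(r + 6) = r^2 + 3*r - 18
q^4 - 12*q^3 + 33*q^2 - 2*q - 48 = (q - 8)*(q - 3)*(q - 2)*(q + 1)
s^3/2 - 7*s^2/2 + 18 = (s/2 + 1)*(s - 6)*(s - 3)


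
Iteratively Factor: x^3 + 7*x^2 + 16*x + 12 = (x + 2)*(x^2 + 5*x + 6) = (x + 2)*(x + 3)*(x + 2)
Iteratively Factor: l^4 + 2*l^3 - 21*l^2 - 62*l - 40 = (l + 2)*(l^3 - 21*l - 20) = (l - 5)*(l + 2)*(l^2 + 5*l + 4) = (l - 5)*(l + 2)*(l + 4)*(l + 1)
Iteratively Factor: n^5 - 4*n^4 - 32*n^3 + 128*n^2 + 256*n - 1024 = (n - 4)*(n^4 - 32*n^2 + 256) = (n - 4)*(n + 4)*(n^3 - 4*n^2 - 16*n + 64) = (n - 4)^2*(n + 4)*(n^2 - 16) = (n - 4)^3*(n + 4)*(n + 4)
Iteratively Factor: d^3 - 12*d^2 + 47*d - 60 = (d - 4)*(d^2 - 8*d + 15) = (d - 4)*(d - 3)*(d - 5)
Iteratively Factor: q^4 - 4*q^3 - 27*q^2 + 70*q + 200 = (q + 2)*(q^3 - 6*q^2 - 15*q + 100) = (q - 5)*(q + 2)*(q^2 - q - 20) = (q - 5)*(q + 2)*(q + 4)*(q - 5)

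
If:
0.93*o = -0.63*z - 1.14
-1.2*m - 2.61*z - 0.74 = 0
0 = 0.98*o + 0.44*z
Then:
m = 11.05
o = 2.41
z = -5.37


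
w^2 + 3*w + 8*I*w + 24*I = (w + 3)*(w + 8*I)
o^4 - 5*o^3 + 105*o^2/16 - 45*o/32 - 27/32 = (o - 3)*(o - 3/2)*(o - 3/4)*(o + 1/4)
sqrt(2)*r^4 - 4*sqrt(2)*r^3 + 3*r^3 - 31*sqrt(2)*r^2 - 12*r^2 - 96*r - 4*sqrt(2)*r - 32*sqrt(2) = (r - 8)*(r + 4)*(r + sqrt(2))*(sqrt(2)*r + 1)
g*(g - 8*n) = g^2 - 8*g*n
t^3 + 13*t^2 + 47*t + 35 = (t + 1)*(t + 5)*(t + 7)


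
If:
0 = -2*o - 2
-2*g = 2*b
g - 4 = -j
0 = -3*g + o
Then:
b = 1/3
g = -1/3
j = 13/3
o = -1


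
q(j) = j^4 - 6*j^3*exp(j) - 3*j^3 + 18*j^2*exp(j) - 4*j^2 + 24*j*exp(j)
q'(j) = -6*j^3*exp(j) + 4*j^3 - 9*j^2 + 60*j*exp(j) - 8*j + 24*exp(j)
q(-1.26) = 5.10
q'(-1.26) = -23.44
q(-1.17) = 3.12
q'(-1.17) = -20.72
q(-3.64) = 278.80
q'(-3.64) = -280.55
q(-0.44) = -4.71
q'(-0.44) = 0.22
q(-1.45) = 10.16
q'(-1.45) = -30.00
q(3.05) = 1450.92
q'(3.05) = 781.66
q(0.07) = 1.87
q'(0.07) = 29.64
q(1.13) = 120.50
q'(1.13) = 242.62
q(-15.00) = 59850.01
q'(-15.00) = -15404.99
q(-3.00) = 138.55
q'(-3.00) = -164.70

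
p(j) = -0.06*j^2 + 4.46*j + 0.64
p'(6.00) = 3.74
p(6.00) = 25.24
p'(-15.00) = 6.26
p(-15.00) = -79.76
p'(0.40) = 4.41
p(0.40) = 2.41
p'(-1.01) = 4.58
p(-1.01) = -3.93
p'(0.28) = 4.43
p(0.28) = 1.88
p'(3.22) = 4.07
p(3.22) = 14.38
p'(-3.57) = 4.89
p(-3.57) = -16.05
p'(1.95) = 4.23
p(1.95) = 9.11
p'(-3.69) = 4.90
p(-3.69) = -16.63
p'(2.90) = 4.11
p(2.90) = 13.07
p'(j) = 4.46 - 0.12*j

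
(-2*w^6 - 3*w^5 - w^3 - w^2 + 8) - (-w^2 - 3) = -2*w^6 - 3*w^5 - w^3 + 11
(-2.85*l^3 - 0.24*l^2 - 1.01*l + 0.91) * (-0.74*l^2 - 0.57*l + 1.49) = 2.109*l^5 + 1.8021*l^4 - 3.3623*l^3 - 0.4553*l^2 - 2.0236*l + 1.3559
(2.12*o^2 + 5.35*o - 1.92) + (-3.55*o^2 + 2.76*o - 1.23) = -1.43*o^2 + 8.11*o - 3.15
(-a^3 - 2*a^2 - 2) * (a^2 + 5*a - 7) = -a^5 - 7*a^4 - 3*a^3 + 12*a^2 - 10*a + 14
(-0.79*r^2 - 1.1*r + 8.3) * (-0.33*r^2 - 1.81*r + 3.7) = 0.2607*r^4 + 1.7929*r^3 - 3.671*r^2 - 19.093*r + 30.71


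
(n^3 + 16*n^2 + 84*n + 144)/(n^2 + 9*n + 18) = (n^2 + 10*n + 24)/(n + 3)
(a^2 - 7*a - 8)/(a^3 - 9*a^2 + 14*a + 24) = (a - 8)/(a^2 - 10*a + 24)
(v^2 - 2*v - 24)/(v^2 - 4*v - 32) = (v - 6)/(v - 8)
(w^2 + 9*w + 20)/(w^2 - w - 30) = (w + 4)/(w - 6)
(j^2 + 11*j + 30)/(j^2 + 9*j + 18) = (j + 5)/(j + 3)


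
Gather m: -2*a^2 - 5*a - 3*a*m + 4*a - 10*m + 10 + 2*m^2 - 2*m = -2*a^2 - a + 2*m^2 + m*(-3*a - 12) + 10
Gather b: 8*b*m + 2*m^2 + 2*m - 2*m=8*b*m + 2*m^2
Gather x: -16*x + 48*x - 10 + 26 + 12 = 32*x + 28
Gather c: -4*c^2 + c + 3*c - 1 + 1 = -4*c^2 + 4*c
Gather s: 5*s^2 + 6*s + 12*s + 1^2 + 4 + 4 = 5*s^2 + 18*s + 9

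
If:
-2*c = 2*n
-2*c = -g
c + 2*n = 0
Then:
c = 0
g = 0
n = 0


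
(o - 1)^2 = o^2 - 2*o + 1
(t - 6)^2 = t^2 - 12*t + 36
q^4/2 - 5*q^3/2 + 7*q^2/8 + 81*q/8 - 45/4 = (q/2 + 1)*(q - 3)*(q - 5/2)*(q - 3/2)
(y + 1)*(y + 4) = y^2 + 5*y + 4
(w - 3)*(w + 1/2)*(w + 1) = w^3 - 3*w^2/2 - 4*w - 3/2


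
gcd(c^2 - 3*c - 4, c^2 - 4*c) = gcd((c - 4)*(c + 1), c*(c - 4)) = c - 4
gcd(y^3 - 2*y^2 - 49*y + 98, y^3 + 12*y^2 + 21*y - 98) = y^2 + 5*y - 14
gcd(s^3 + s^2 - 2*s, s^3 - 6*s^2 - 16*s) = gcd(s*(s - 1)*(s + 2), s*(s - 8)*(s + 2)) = s^2 + 2*s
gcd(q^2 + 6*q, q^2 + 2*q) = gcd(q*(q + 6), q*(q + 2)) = q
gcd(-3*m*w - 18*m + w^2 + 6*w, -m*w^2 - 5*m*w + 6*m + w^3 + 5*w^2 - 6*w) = w + 6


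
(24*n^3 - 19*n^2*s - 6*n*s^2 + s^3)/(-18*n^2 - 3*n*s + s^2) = (8*n^2 - 9*n*s + s^2)/(-6*n + s)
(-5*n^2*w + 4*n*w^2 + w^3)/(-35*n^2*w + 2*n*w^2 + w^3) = (-5*n^2 + 4*n*w + w^2)/(-35*n^2 + 2*n*w + w^2)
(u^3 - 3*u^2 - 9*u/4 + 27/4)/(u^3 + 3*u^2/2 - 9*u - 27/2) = (u - 3/2)/(u + 3)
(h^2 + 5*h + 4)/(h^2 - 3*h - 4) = (h + 4)/(h - 4)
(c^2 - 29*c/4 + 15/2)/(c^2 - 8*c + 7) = (4*c^2 - 29*c + 30)/(4*(c^2 - 8*c + 7))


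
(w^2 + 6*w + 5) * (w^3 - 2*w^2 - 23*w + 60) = w^5 + 4*w^4 - 30*w^3 - 88*w^2 + 245*w + 300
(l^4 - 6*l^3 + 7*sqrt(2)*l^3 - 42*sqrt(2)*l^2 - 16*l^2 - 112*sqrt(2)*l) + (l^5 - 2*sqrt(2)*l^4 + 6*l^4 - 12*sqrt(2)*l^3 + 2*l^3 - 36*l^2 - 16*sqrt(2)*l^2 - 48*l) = l^5 - 2*sqrt(2)*l^4 + 7*l^4 - 5*sqrt(2)*l^3 - 4*l^3 - 58*sqrt(2)*l^2 - 52*l^2 - 112*sqrt(2)*l - 48*l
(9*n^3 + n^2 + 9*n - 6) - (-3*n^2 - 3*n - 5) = 9*n^3 + 4*n^2 + 12*n - 1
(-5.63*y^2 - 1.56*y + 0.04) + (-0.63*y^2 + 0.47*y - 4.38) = -6.26*y^2 - 1.09*y - 4.34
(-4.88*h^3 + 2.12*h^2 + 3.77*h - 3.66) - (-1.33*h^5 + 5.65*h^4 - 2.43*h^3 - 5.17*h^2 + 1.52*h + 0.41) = 1.33*h^5 - 5.65*h^4 - 2.45*h^3 + 7.29*h^2 + 2.25*h - 4.07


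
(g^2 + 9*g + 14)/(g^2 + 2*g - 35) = (g + 2)/(g - 5)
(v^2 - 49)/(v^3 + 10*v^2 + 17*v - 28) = (v - 7)/(v^2 + 3*v - 4)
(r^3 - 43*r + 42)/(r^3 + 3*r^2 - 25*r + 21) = (r - 6)/(r - 3)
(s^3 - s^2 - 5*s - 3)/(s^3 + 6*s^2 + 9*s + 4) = (s - 3)/(s + 4)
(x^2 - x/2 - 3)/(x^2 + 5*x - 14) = (x + 3/2)/(x + 7)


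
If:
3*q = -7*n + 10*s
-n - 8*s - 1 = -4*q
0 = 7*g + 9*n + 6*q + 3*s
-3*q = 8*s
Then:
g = 213/3122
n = -27/223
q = 28/223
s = -21/446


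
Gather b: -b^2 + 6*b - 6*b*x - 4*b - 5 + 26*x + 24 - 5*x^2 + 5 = -b^2 + b*(2 - 6*x) - 5*x^2 + 26*x + 24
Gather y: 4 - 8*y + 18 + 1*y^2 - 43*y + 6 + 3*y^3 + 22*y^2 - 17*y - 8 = 3*y^3 + 23*y^2 - 68*y + 20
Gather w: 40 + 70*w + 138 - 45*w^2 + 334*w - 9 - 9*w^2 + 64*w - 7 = -54*w^2 + 468*w + 162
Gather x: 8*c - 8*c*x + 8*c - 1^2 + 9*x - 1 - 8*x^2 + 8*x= 16*c - 8*x^2 + x*(17 - 8*c) - 2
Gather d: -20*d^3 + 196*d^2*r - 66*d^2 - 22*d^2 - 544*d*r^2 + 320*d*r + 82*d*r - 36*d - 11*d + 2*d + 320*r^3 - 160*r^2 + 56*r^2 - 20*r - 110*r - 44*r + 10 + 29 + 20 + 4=-20*d^3 + d^2*(196*r - 88) + d*(-544*r^2 + 402*r - 45) + 320*r^3 - 104*r^2 - 174*r + 63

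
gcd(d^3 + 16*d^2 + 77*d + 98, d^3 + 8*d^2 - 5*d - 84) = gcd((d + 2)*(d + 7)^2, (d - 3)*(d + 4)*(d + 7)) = d + 7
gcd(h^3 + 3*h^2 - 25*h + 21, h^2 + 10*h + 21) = h + 7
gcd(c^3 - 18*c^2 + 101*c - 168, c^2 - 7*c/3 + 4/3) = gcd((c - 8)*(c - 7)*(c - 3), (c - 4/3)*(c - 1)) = 1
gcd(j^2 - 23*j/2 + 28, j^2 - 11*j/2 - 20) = j - 8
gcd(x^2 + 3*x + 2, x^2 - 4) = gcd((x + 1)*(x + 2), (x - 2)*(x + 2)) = x + 2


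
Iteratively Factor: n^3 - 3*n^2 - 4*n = (n)*(n^2 - 3*n - 4) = n*(n + 1)*(n - 4)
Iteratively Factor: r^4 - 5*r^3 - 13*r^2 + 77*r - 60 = (r - 3)*(r^3 - 2*r^2 - 19*r + 20) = (r - 5)*(r - 3)*(r^2 + 3*r - 4) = (r - 5)*(r - 3)*(r + 4)*(r - 1)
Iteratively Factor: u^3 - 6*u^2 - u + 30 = (u - 5)*(u^2 - u - 6) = (u - 5)*(u - 3)*(u + 2)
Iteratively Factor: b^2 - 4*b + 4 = (b - 2)*(b - 2)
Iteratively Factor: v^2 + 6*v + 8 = (v + 4)*(v + 2)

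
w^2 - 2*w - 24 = (w - 6)*(w + 4)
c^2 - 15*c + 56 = (c - 8)*(c - 7)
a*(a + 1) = a^2 + a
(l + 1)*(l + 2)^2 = l^3 + 5*l^2 + 8*l + 4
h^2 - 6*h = h*(h - 6)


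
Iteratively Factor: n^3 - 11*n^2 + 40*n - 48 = (n - 3)*(n^2 - 8*n + 16) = (n - 4)*(n - 3)*(n - 4)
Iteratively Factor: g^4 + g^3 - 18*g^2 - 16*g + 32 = (g + 4)*(g^3 - 3*g^2 - 6*g + 8) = (g + 2)*(g + 4)*(g^2 - 5*g + 4) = (g - 1)*(g + 2)*(g + 4)*(g - 4)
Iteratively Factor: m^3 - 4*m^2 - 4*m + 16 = (m - 4)*(m^2 - 4) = (m - 4)*(m - 2)*(m + 2)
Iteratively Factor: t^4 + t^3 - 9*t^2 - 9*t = (t)*(t^3 + t^2 - 9*t - 9) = t*(t + 3)*(t^2 - 2*t - 3) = t*(t + 1)*(t + 3)*(t - 3)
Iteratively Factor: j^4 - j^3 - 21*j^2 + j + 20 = (j - 5)*(j^3 + 4*j^2 - j - 4) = (j - 5)*(j - 1)*(j^2 + 5*j + 4) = (j - 5)*(j - 1)*(j + 4)*(j + 1)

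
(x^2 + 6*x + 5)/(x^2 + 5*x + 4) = (x + 5)/(x + 4)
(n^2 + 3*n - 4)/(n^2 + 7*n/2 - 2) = 2*(n - 1)/(2*n - 1)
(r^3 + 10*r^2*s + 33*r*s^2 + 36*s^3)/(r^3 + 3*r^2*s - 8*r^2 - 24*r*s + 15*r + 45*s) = (r^2 + 7*r*s + 12*s^2)/(r^2 - 8*r + 15)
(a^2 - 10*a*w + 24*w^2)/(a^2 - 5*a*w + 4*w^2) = (-a + 6*w)/(-a + w)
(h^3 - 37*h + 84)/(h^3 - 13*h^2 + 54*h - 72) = (h + 7)/(h - 6)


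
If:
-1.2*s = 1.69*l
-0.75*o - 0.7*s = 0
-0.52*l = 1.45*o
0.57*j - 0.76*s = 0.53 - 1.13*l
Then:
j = 0.93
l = 0.00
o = 0.00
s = 0.00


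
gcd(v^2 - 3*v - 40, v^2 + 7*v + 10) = v + 5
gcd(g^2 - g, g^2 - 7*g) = g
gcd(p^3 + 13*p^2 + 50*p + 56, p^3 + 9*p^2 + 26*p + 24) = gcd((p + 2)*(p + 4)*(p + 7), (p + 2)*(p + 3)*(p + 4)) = p^2 + 6*p + 8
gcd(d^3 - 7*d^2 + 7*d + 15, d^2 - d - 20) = d - 5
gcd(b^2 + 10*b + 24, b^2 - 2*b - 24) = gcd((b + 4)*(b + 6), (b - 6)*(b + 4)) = b + 4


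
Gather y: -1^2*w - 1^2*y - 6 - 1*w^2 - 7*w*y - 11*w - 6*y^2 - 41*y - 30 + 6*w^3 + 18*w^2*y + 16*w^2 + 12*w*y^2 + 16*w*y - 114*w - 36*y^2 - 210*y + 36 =6*w^3 + 15*w^2 - 126*w + y^2*(12*w - 42) + y*(18*w^2 + 9*w - 252)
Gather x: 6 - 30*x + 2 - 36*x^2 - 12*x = -36*x^2 - 42*x + 8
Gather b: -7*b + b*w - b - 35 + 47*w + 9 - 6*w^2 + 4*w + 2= b*(w - 8) - 6*w^2 + 51*w - 24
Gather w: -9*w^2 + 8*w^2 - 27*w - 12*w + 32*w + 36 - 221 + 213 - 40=-w^2 - 7*w - 12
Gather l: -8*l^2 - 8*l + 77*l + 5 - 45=-8*l^2 + 69*l - 40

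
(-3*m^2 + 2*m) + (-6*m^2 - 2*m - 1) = -9*m^2 - 1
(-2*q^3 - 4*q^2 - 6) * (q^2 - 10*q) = -2*q^5 + 16*q^4 + 40*q^3 - 6*q^2 + 60*q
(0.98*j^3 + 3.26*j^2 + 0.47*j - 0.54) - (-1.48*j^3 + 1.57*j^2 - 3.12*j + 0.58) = 2.46*j^3 + 1.69*j^2 + 3.59*j - 1.12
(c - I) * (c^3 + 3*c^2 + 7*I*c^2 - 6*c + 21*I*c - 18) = c^4 + 3*c^3 + 6*I*c^3 + c^2 + 18*I*c^2 + 3*c + 6*I*c + 18*I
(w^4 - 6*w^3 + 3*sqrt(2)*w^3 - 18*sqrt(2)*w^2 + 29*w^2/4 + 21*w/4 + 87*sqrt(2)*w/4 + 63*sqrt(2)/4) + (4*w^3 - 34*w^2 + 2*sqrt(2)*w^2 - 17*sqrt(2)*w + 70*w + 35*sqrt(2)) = w^4 - 2*w^3 + 3*sqrt(2)*w^3 - 107*w^2/4 - 16*sqrt(2)*w^2 + 19*sqrt(2)*w/4 + 301*w/4 + 203*sqrt(2)/4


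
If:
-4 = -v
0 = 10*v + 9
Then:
No Solution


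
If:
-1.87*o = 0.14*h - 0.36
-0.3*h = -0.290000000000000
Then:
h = 0.97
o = 0.12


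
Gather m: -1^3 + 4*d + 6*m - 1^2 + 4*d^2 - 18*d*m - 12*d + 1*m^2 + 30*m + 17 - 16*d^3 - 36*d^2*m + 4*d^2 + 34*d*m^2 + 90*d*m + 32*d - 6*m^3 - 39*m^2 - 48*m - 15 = -16*d^3 + 8*d^2 + 24*d - 6*m^3 + m^2*(34*d - 38) + m*(-36*d^2 + 72*d - 12)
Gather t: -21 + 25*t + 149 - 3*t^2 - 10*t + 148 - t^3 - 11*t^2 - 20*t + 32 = -t^3 - 14*t^2 - 5*t + 308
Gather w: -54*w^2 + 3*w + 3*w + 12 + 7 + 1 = -54*w^2 + 6*w + 20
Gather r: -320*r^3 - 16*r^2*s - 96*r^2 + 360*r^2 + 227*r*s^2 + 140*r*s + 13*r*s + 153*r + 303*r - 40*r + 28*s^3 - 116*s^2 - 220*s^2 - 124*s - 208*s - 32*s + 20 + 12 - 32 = -320*r^3 + r^2*(264 - 16*s) + r*(227*s^2 + 153*s + 416) + 28*s^3 - 336*s^2 - 364*s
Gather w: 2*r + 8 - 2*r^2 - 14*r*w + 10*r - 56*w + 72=-2*r^2 + 12*r + w*(-14*r - 56) + 80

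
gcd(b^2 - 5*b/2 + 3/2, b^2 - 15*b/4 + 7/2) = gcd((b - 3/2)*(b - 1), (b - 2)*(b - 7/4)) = 1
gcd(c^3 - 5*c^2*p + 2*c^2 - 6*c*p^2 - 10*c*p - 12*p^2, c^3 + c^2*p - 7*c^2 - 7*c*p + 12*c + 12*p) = c + p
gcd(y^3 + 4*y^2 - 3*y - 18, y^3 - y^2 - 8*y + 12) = y^2 + y - 6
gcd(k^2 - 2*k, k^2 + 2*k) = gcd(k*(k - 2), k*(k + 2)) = k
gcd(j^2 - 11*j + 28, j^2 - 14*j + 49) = j - 7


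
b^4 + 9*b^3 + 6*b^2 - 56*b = b*(b - 2)*(b + 4)*(b + 7)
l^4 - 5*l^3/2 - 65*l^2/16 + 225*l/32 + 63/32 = (l - 3)*(l - 3/2)*(l + 1/4)*(l + 7/4)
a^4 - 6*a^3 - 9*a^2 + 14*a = a*(a - 7)*(a - 1)*(a + 2)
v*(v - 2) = v^2 - 2*v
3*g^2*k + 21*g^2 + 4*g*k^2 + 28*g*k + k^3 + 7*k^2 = (g + k)*(3*g + k)*(k + 7)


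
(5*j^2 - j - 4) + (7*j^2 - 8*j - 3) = 12*j^2 - 9*j - 7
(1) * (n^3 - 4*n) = n^3 - 4*n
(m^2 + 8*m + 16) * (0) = 0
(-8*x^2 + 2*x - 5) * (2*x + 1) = -16*x^3 - 4*x^2 - 8*x - 5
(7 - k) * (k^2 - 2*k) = -k^3 + 9*k^2 - 14*k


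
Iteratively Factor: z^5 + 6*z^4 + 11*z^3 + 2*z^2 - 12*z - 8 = (z - 1)*(z^4 + 7*z^3 + 18*z^2 + 20*z + 8) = (z - 1)*(z + 2)*(z^3 + 5*z^2 + 8*z + 4) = (z - 1)*(z + 1)*(z + 2)*(z^2 + 4*z + 4) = (z - 1)*(z + 1)*(z + 2)^2*(z + 2)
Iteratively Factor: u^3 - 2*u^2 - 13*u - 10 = (u + 2)*(u^2 - 4*u - 5) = (u + 1)*(u + 2)*(u - 5)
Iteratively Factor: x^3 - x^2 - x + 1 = (x - 1)*(x^2 - 1) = (x - 1)*(x + 1)*(x - 1)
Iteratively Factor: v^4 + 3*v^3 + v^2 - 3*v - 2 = (v + 1)*(v^3 + 2*v^2 - v - 2) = (v - 1)*(v + 1)*(v^2 + 3*v + 2) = (v - 1)*(v + 1)^2*(v + 2)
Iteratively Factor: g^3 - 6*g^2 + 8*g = (g)*(g^2 - 6*g + 8) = g*(g - 2)*(g - 4)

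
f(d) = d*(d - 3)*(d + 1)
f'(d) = d*(d - 3) + d*(d + 1) + (d - 3)*(d + 1)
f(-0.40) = 0.82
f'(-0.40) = -0.92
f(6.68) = 188.79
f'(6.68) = 104.15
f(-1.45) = -2.90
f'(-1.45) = 9.11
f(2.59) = -3.81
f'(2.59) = 6.76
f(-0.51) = 0.88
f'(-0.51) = -0.18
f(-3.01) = -36.36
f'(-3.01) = 36.22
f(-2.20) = -13.73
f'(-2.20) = 20.32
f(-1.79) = -6.77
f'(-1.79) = 13.77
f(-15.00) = -3780.00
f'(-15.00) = 732.00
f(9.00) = 540.00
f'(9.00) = 204.00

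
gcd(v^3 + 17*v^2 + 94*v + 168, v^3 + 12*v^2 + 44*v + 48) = v^2 + 10*v + 24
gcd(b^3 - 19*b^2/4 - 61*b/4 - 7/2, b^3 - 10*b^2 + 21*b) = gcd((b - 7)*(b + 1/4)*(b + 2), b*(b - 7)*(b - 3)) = b - 7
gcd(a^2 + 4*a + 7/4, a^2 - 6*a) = 1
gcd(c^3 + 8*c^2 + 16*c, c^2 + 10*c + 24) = c + 4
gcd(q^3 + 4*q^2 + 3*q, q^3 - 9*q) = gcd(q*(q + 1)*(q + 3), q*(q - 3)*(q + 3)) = q^2 + 3*q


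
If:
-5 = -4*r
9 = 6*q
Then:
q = 3/2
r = 5/4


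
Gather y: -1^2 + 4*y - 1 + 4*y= 8*y - 2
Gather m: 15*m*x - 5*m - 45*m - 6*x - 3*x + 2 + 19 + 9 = m*(15*x - 50) - 9*x + 30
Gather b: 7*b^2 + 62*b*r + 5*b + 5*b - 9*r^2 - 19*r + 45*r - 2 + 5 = 7*b^2 + b*(62*r + 10) - 9*r^2 + 26*r + 3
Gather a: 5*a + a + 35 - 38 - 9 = 6*a - 12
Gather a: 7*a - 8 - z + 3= 7*a - z - 5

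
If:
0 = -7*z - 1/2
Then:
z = -1/14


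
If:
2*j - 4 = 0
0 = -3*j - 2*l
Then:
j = 2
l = -3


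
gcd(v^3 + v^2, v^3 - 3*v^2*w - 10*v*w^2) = v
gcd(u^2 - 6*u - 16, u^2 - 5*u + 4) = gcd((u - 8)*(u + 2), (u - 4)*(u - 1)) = 1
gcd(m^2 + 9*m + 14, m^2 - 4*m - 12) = m + 2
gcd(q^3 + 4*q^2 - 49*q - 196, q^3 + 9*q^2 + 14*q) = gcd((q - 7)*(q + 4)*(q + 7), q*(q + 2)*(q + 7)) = q + 7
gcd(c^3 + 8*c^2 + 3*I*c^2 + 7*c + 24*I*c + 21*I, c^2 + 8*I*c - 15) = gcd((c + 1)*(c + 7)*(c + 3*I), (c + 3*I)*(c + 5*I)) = c + 3*I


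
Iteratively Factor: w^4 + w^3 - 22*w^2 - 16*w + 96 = (w - 2)*(w^3 + 3*w^2 - 16*w - 48) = (w - 2)*(w + 3)*(w^2 - 16) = (w - 4)*(w - 2)*(w + 3)*(w + 4)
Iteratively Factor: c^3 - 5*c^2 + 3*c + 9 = (c - 3)*(c^2 - 2*c - 3) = (c - 3)^2*(c + 1)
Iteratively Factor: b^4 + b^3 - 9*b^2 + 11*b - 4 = (b - 1)*(b^3 + 2*b^2 - 7*b + 4) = (b - 1)^2*(b^2 + 3*b - 4) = (b - 1)^3*(b + 4)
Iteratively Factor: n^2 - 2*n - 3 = (n + 1)*(n - 3)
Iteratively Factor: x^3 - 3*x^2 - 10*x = (x + 2)*(x^2 - 5*x) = x*(x + 2)*(x - 5)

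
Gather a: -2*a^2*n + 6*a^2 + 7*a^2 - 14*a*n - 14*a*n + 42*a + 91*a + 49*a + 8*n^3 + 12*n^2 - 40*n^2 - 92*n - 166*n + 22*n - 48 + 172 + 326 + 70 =a^2*(13 - 2*n) + a*(182 - 28*n) + 8*n^3 - 28*n^2 - 236*n + 520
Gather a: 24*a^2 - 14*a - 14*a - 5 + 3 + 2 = 24*a^2 - 28*a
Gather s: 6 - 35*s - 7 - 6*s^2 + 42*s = -6*s^2 + 7*s - 1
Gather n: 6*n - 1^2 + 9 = 6*n + 8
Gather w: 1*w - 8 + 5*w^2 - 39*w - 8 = 5*w^2 - 38*w - 16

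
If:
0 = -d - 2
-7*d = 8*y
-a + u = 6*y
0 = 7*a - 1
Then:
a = 1/7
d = -2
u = 149/14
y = 7/4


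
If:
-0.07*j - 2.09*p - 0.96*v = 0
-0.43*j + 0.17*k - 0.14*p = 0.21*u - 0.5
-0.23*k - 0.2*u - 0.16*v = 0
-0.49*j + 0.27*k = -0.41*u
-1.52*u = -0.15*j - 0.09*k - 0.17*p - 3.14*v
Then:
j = 0.17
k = -1.36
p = -0.27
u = 1.10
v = 0.58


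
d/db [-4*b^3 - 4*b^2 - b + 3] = -12*b^2 - 8*b - 1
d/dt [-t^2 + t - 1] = 1 - 2*t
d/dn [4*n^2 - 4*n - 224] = 8*n - 4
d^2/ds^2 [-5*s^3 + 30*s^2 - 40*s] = 60 - 30*s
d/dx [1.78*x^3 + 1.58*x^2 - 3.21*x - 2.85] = 5.34*x^2 + 3.16*x - 3.21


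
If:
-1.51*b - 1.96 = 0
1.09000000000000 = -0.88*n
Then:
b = -1.30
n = -1.24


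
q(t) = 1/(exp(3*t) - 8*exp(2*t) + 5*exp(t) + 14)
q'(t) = (-3*exp(3*t) + 16*exp(2*t) - 5*exp(t))/(exp(3*t) - 8*exp(2*t) + 5*exp(t) + 14)^2 = (-3*exp(2*t) + 16*exp(t) - 5)*exp(t)/(exp(3*t) - 8*exp(2*t) + 5*exp(t) + 14)^2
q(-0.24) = 0.07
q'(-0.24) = 0.02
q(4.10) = 0.00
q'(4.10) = -0.00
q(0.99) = -0.09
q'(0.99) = 0.36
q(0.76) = -0.47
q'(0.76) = 7.44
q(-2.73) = 0.07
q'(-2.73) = -0.00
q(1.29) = -0.04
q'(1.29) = 0.08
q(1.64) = -0.03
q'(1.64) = -0.01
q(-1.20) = 0.07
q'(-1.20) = -0.00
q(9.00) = 0.00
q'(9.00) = 0.00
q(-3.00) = 0.07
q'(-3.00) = 0.00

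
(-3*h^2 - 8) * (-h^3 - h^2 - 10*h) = 3*h^5 + 3*h^4 + 38*h^3 + 8*h^2 + 80*h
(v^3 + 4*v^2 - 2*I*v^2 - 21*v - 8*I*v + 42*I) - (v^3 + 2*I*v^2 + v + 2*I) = 4*v^2 - 4*I*v^2 - 22*v - 8*I*v + 40*I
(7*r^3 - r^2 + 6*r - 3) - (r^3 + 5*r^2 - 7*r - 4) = 6*r^3 - 6*r^2 + 13*r + 1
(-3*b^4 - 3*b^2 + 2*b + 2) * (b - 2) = -3*b^5 + 6*b^4 - 3*b^3 + 8*b^2 - 2*b - 4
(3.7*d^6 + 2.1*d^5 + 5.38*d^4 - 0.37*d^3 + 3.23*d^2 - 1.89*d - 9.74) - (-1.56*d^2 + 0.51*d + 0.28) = 3.7*d^6 + 2.1*d^5 + 5.38*d^4 - 0.37*d^3 + 4.79*d^2 - 2.4*d - 10.02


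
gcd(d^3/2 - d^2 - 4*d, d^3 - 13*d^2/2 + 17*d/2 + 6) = d - 4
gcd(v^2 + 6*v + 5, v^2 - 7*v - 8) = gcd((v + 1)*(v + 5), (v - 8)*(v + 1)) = v + 1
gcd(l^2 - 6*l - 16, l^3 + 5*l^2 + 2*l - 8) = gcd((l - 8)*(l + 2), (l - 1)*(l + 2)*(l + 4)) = l + 2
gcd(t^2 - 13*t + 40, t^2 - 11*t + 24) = t - 8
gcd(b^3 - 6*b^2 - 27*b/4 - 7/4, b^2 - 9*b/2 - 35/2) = b - 7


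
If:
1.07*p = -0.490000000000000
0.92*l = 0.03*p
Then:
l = -0.01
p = -0.46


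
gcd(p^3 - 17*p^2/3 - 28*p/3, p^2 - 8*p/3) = p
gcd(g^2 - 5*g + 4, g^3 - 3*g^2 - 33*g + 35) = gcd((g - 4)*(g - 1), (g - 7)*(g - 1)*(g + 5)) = g - 1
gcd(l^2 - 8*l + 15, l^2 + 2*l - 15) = l - 3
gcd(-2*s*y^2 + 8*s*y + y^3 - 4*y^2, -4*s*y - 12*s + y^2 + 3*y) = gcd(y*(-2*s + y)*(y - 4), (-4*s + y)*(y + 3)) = 1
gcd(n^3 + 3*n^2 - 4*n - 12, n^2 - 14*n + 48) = 1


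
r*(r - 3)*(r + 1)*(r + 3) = r^4 + r^3 - 9*r^2 - 9*r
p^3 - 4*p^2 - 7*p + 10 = (p - 5)*(p - 1)*(p + 2)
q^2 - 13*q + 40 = (q - 8)*(q - 5)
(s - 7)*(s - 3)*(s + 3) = s^3 - 7*s^2 - 9*s + 63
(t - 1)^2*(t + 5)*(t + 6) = t^4 + 9*t^3 + 9*t^2 - 49*t + 30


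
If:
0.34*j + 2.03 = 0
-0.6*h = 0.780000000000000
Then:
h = -1.30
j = -5.97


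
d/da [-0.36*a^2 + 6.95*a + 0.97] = 6.95 - 0.72*a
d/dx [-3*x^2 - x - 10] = -6*x - 1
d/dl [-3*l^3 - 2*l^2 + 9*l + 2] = -9*l^2 - 4*l + 9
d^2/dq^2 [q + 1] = 0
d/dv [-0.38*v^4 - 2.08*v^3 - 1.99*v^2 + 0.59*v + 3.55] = -1.52*v^3 - 6.24*v^2 - 3.98*v + 0.59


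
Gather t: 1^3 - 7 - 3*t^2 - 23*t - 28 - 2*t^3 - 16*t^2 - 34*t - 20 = -2*t^3 - 19*t^2 - 57*t - 54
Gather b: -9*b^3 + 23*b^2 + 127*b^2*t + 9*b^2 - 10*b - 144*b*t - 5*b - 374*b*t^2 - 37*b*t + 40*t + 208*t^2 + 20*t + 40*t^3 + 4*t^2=-9*b^3 + b^2*(127*t + 32) + b*(-374*t^2 - 181*t - 15) + 40*t^3 + 212*t^2 + 60*t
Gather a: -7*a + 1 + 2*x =-7*a + 2*x + 1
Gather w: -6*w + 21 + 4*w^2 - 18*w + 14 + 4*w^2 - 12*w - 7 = 8*w^2 - 36*w + 28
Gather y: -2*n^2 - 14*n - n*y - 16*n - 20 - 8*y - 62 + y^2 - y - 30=-2*n^2 - 30*n + y^2 + y*(-n - 9) - 112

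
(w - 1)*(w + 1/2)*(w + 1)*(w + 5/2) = w^4 + 3*w^3 + w^2/4 - 3*w - 5/4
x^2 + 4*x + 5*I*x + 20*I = (x + 4)*(x + 5*I)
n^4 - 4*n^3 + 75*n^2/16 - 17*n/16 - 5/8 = (n - 2)*(n - 5/4)*(n - 1)*(n + 1/4)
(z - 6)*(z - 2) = z^2 - 8*z + 12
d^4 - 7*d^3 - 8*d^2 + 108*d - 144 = (d - 6)*(d - 3)*(d - 2)*(d + 4)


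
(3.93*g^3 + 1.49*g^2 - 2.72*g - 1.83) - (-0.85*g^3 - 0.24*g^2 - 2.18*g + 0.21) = 4.78*g^3 + 1.73*g^2 - 0.54*g - 2.04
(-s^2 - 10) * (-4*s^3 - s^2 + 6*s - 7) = 4*s^5 + s^4 + 34*s^3 + 17*s^2 - 60*s + 70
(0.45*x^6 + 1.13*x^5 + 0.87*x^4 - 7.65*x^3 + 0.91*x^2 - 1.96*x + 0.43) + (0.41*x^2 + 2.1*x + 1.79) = 0.45*x^6 + 1.13*x^5 + 0.87*x^4 - 7.65*x^3 + 1.32*x^2 + 0.14*x + 2.22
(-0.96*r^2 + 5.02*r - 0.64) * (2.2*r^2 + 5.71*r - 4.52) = -2.112*r^4 + 5.5624*r^3 + 31.5954*r^2 - 26.3448*r + 2.8928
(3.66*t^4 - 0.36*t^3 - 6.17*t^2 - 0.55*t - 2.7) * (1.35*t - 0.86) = 4.941*t^5 - 3.6336*t^4 - 8.0199*t^3 + 4.5637*t^2 - 3.172*t + 2.322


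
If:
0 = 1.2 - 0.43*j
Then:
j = 2.79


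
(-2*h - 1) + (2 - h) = 1 - 3*h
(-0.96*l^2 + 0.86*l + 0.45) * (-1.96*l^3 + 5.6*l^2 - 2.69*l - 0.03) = 1.8816*l^5 - 7.0616*l^4 + 6.5164*l^3 + 0.2354*l^2 - 1.2363*l - 0.0135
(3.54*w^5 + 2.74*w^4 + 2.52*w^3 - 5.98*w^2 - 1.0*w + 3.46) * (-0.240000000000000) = -0.8496*w^5 - 0.6576*w^4 - 0.6048*w^3 + 1.4352*w^2 + 0.24*w - 0.8304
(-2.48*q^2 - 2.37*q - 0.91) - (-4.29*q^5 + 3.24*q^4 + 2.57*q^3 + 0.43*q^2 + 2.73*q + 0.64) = 4.29*q^5 - 3.24*q^4 - 2.57*q^3 - 2.91*q^2 - 5.1*q - 1.55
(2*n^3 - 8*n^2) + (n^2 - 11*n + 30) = 2*n^3 - 7*n^2 - 11*n + 30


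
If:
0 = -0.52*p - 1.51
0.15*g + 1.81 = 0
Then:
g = -12.07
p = -2.90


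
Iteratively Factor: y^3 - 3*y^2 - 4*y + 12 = (y + 2)*(y^2 - 5*y + 6) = (y - 3)*(y + 2)*(y - 2)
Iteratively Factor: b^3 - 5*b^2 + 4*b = (b)*(b^2 - 5*b + 4) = b*(b - 4)*(b - 1)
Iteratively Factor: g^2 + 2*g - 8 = (g - 2)*(g + 4)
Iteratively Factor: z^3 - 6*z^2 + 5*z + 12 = (z + 1)*(z^2 - 7*z + 12) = (z - 4)*(z + 1)*(z - 3)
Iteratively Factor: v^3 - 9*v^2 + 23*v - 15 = (v - 5)*(v^2 - 4*v + 3) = (v - 5)*(v - 3)*(v - 1)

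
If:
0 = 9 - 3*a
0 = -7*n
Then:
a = 3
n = 0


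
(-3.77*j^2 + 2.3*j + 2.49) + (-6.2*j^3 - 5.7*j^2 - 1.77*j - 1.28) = -6.2*j^3 - 9.47*j^2 + 0.53*j + 1.21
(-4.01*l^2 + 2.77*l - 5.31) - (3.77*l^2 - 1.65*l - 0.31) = -7.78*l^2 + 4.42*l - 5.0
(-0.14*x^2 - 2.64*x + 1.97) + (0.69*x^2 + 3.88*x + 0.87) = 0.55*x^2 + 1.24*x + 2.84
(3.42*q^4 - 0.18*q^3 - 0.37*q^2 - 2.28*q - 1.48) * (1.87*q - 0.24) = 6.3954*q^5 - 1.1574*q^4 - 0.6487*q^3 - 4.1748*q^2 - 2.2204*q + 0.3552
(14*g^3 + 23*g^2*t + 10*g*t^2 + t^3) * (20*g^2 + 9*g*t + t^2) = 280*g^5 + 586*g^4*t + 421*g^3*t^2 + 133*g^2*t^3 + 19*g*t^4 + t^5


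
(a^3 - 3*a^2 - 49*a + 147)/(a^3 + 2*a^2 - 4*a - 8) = (a^3 - 3*a^2 - 49*a + 147)/(a^3 + 2*a^2 - 4*a - 8)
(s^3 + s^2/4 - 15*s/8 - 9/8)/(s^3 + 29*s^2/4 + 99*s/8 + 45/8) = (2*s^2 - s - 3)/(2*s^2 + 13*s + 15)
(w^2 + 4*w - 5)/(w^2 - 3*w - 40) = (w - 1)/(w - 8)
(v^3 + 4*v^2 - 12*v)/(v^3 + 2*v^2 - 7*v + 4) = v*(v^2 + 4*v - 12)/(v^3 + 2*v^2 - 7*v + 4)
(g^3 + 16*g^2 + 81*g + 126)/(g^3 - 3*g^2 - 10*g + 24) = (g^2 + 13*g + 42)/(g^2 - 6*g + 8)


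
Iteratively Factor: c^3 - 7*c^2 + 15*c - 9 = (c - 3)*(c^2 - 4*c + 3) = (c - 3)^2*(c - 1)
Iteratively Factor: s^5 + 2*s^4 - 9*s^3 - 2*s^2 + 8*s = (s - 2)*(s^4 + 4*s^3 - s^2 - 4*s) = (s - 2)*(s + 1)*(s^3 + 3*s^2 - 4*s) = (s - 2)*(s + 1)*(s + 4)*(s^2 - s) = s*(s - 2)*(s + 1)*(s + 4)*(s - 1)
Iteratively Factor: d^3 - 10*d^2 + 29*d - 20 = (d - 1)*(d^2 - 9*d + 20) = (d - 5)*(d - 1)*(d - 4)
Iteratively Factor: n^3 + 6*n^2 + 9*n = (n + 3)*(n^2 + 3*n) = n*(n + 3)*(n + 3)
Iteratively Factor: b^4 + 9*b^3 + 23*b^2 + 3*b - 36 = (b - 1)*(b^3 + 10*b^2 + 33*b + 36) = (b - 1)*(b + 3)*(b^2 + 7*b + 12) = (b - 1)*(b + 3)*(b + 4)*(b + 3)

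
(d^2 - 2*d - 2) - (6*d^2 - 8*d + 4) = -5*d^2 + 6*d - 6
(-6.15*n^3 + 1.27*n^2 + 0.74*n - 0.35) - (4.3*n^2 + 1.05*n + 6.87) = -6.15*n^3 - 3.03*n^2 - 0.31*n - 7.22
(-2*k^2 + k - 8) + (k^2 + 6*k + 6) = -k^2 + 7*k - 2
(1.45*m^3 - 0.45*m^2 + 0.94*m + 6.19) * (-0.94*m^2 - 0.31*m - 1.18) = -1.363*m^5 - 0.0265*m^4 - 2.4551*m^3 - 5.579*m^2 - 3.0281*m - 7.3042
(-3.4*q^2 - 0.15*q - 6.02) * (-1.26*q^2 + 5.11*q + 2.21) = 4.284*q^4 - 17.185*q^3 - 0.6953*q^2 - 31.0937*q - 13.3042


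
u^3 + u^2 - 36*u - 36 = (u - 6)*(u + 1)*(u + 6)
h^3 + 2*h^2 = h^2*(h + 2)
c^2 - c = c*(c - 1)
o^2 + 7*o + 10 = (o + 2)*(o + 5)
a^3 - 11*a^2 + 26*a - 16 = (a - 8)*(a - 2)*(a - 1)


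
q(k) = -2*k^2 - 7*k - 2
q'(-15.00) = 53.00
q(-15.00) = -347.00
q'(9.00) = -43.00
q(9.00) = -227.00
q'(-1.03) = -2.88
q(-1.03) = 3.09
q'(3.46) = -20.84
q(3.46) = -50.16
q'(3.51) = -21.04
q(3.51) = -51.21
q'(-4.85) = 12.40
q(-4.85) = -15.10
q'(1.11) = -11.44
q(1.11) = -12.23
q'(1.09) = -11.36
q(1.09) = -12.01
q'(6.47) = -32.88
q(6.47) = -131.01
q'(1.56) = -13.24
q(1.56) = -17.79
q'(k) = -4*k - 7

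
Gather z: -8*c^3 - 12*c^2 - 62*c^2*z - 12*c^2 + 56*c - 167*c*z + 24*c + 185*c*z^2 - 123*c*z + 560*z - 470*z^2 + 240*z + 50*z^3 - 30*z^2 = -8*c^3 - 24*c^2 + 80*c + 50*z^3 + z^2*(185*c - 500) + z*(-62*c^2 - 290*c + 800)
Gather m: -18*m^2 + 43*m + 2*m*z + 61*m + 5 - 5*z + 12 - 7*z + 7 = -18*m^2 + m*(2*z + 104) - 12*z + 24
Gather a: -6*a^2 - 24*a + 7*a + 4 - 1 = -6*a^2 - 17*a + 3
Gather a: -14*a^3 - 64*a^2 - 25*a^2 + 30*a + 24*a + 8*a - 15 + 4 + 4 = -14*a^3 - 89*a^2 + 62*a - 7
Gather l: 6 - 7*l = 6 - 7*l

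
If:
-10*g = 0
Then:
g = 0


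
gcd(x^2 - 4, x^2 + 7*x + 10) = x + 2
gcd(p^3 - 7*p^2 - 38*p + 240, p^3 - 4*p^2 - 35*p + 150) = p^2 + p - 30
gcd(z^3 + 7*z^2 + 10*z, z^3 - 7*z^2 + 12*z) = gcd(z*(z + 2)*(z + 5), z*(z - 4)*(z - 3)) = z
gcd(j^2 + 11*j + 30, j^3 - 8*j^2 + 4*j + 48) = 1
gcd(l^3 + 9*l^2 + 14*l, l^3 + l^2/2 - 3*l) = l^2 + 2*l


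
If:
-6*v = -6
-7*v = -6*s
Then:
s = 7/6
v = 1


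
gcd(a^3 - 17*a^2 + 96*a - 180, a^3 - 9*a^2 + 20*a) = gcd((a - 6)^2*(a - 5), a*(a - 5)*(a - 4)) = a - 5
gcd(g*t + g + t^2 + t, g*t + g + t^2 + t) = g*t + g + t^2 + t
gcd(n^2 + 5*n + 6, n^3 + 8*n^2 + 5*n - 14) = n + 2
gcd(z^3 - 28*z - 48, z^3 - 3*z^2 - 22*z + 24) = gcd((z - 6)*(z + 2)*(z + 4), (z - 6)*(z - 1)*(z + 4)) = z^2 - 2*z - 24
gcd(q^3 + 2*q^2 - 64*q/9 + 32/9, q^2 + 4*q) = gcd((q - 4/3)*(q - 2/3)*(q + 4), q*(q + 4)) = q + 4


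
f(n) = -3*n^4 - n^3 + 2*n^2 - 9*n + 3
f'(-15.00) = 39756.00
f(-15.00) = -147912.00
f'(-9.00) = 8460.00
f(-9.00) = -18708.00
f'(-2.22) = 98.63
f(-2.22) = -29.09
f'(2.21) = -144.34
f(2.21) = -89.48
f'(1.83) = -85.27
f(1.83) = -46.55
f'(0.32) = -8.42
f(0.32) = 0.26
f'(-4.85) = 1270.04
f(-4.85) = -1452.14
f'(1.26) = -32.73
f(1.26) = -14.73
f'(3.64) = -612.93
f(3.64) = -578.15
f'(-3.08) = 300.84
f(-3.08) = -191.06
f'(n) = -12*n^3 - 3*n^2 + 4*n - 9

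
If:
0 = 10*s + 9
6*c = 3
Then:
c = 1/2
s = -9/10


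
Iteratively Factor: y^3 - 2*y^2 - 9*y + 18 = (y - 2)*(y^2 - 9) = (y - 3)*(y - 2)*(y + 3)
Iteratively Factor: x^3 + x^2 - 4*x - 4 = (x + 2)*(x^2 - x - 2) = (x - 2)*(x + 2)*(x + 1)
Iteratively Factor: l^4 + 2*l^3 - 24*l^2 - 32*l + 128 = (l - 2)*(l^3 + 4*l^2 - 16*l - 64) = (l - 2)*(l + 4)*(l^2 - 16) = (l - 4)*(l - 2)*(l + 4)*(l + 4)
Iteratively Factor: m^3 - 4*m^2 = (m)*(m^2 - 4*m) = m*(m - 4)*(m)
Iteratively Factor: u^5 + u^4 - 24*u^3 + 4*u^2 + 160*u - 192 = (u + 4)*(u^4 - 3*u^3 - 12*u^2 + 52*u - 48) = (u - 2)*(u + 4)*(u^3 - u^2 - 14*u + 24) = (u - 3)*(u - 2)*(u + 4)*(u^2 + 2*u - 8) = (u - 3)*(u - 2)^2*(u + 4)*(u + 4)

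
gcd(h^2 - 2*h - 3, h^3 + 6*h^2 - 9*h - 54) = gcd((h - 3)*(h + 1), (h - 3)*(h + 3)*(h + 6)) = h - 3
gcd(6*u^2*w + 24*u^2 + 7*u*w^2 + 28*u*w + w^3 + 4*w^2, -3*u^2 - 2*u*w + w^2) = u + w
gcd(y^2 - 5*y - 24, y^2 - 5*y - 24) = y^2 - 5*y - 24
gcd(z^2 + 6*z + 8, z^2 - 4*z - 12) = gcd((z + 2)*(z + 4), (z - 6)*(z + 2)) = z + 2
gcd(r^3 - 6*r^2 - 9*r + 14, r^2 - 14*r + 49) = r - 7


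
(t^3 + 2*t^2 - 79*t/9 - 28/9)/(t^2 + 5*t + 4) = (t^2 - 2*t - 7/9)/(t + 1)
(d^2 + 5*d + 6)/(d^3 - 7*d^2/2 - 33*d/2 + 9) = 2*(d + 2)/(2*d^2 - 13*d + 6)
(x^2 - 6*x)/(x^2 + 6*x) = (x - 6)/(x + 6)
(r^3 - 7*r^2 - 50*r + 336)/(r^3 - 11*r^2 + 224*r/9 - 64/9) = 9*(r^2 + r - 42)/(9*r^2 - 27*r + 8)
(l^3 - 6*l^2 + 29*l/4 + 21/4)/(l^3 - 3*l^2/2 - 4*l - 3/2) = (l - 7/2)/(l + 1)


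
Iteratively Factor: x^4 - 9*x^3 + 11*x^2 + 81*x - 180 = (x - 4)*(x^3 - 5*x^2 - 9*x + 45) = (x - 4)*(x + 3)*(x^2 - 8*x + 15) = (x - 4)*(x - 3)*(x + 3)*(x - 5)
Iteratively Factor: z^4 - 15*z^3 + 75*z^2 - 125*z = (z - 5)*(z^3 - 10*z^2 + 25*z) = (z - 5)^2*(z^2 - 5*z) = z*(z - 5)^2*(z - 5)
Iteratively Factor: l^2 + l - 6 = (l - 2)*(l + 3)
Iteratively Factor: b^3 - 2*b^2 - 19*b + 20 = (b + 4)*(b^2 - 6*b + 5) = (b - 1)*(b + 4)*(b - 5)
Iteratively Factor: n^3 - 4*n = (n - 2)*(n^2 + 2*n) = (n - 2)*(n + 2)*(n)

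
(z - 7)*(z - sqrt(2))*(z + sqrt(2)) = z^3 - 7*z^2 - 2*z + 14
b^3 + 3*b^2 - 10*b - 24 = (b - 3)*(b + 2)*(b + 4)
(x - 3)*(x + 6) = x^2 + 3*x - 18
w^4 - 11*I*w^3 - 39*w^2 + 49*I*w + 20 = (w - 5*I)*(w - 4*I)*(w - I)^2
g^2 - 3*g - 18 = (g - 6)*(g + 3)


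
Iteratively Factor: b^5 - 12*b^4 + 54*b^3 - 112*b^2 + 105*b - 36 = (b - 3)*(b^4 - 9*b^3 + 27*b^2 - 31*b + 12) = (b - 3)*(b - 1)*(b^3 - 8*b^2 + 19*b - 12) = (b - 3)^2*(b - 1)*(b^2 - 5*b + 4) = (b - 4)*(b - 3)^2*(b - 1)*(b - 1)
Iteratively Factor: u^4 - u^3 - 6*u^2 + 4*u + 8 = (u + 2)*(u^3 - 3*u^2 + 4) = (u - 2)*(u + 2)*(u^2 - u - 2) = (u - 2)^2*(u + 2)*(u + 1)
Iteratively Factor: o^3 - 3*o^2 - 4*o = (o + 1)*(o^2 - 4*o) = (o - 4)*(o + 1)*(o)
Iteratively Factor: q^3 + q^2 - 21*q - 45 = (q + 3)*(q^2 - 2*q - 15) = (q + 3)^2*(q - 5)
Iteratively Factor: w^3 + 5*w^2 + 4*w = (w + 1)*(w^2 + 4*w) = w*(w + 1)*(w + 4)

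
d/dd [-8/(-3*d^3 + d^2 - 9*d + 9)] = 8*(-9*d^2 + 2*d - 9)/(3*d^3 - d^2 + 9*d - 9)^2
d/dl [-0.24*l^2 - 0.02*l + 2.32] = -0.48*l - 0.02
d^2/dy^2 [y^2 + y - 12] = 2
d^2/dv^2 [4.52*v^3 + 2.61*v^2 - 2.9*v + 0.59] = 27.12*v + 5.22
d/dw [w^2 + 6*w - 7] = 2*w + 6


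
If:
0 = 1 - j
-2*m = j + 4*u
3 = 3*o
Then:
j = 1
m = -2*u - 1/2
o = 1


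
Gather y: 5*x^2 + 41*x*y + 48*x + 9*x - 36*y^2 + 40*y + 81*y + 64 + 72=5*x^2 + 57*x - 36*y^2 + y*(41*x + 121) + 136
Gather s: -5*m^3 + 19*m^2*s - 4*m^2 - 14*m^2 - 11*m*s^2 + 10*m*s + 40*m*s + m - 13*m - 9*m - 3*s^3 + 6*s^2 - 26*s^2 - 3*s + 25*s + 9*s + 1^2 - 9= -5*m^3 - 18*m^2 - 21*m - 3*s^3 + s^2*(-11*m - 20) + s*(19*m^2 + 50*m + 31) - 8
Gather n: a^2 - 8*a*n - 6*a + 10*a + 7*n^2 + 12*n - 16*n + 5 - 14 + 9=a^2 + 4*a + 7*n^2 + n*(-8*a - 4)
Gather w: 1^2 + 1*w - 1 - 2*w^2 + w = -2*w^2 + 2*w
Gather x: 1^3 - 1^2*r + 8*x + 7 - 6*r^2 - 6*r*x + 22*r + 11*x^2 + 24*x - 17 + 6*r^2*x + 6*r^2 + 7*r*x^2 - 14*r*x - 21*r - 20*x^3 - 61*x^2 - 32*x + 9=-20*x^3 + x^2*(7*r - 50) + x*(6*r^2 - 20*r)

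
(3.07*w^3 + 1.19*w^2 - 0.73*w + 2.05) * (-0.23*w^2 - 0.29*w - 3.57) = -0.7061*w^5 - 1.164*w^4 - 11.1371*w^3 - 4.5081*w^2 + 2.0116*w - 7.3185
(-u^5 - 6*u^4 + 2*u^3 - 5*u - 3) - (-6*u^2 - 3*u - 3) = -u^5 - 6*u^4 + 2*u^3 + 6*u^2 - 2*u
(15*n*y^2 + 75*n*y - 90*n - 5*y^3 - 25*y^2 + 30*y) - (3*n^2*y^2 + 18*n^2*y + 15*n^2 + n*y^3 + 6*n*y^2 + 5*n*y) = -3*n^2*y^2 - 18*n^2*y - 15*n^2 - n*y^3 + 9*n*y^2 + 70*n*y - 90*n - 5*y^3 - 25*y^2 + 30*y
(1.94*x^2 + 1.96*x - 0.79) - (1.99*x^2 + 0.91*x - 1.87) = -0.05*x^2 + 1.05*x + 1.08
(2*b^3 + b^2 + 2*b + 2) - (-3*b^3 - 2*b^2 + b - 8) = 5*b^3 + 3*b^2 + b + 10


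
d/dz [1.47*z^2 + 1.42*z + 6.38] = 2.94*z + 1.42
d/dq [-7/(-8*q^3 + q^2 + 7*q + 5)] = 7*(-24*q^2 + 2*q + 7)/(-8*q^3 + q^2 + 7*q + 5)^2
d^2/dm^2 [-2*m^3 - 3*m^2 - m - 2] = -12*m - 6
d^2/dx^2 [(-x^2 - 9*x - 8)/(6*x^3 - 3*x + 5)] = 4*(-18*x^6 - 486*x^5 - 891*x^4 + 24*x^3 + 1026*x^2 + 360*x - 116)/(216*x^9 - 324*x^7 + 540*x^6 + 162*x^5 - 540*x^4 + 423*x^3 + 135*x^2 - 225*x + 125)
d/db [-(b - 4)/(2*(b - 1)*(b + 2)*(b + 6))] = (b^3 - 5*b^2/2 - 28*b - 2)/(b^6 + 14*b^5 + 57*b^4 + 32*b^3 - 152*b^2 - 96*b + 144)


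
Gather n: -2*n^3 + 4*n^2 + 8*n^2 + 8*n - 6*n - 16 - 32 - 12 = -2*n^3 + 12*n^2 + 2*n - 60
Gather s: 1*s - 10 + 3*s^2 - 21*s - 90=3*s^2 - 20*s - 100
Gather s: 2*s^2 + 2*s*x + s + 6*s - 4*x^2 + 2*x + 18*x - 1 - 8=2*s^2 + s*(2*x + 7) - 4*x^2 + 20*x - 9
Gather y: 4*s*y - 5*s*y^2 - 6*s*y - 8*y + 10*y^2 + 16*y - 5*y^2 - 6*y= y^2*(5 - 5*s) + y*(2 - 2*s)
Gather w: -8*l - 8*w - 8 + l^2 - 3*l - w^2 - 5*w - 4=l^2 - 11*l - w^2 - 13*w - 12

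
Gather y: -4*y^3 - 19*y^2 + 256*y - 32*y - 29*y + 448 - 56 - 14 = -4*y^3 - 19*y^2 + 195*y + 378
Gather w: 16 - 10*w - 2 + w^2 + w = w^2 - 9*w + 14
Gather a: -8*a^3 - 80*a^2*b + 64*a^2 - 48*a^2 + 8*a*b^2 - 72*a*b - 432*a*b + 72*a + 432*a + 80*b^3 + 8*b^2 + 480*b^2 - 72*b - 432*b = -8*a^3 + a^2*(16 - 80*b) + a*(8*b^2 - 504*b + 504) + 80*b^3 + 488*b^2 - 504*b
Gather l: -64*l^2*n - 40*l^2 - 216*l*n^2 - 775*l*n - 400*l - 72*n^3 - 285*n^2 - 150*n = l^2*(-64*n - 40) + l*(-216*n^2 - 775*n - 400) - 72*n^3 - 285*n^2 - 150*n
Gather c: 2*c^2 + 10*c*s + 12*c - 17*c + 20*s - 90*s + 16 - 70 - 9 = 2*c^2 + c*(10*s - 5) - 70*s - 63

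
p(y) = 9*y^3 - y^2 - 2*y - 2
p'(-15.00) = 6103.00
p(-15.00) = -30572.00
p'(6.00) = 958.00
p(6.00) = 1894.00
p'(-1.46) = 58.47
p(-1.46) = -29.22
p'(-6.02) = 988.53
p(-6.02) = -1989.71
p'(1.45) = 51.87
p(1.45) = 20.44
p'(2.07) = 109.55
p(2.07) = 69.40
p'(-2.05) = 115.57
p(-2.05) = -79.64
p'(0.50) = 3.75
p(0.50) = -2.12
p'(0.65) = 8.11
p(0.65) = -1.25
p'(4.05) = 432.77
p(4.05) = 571.37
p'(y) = 27*y^2 - 2*y - 2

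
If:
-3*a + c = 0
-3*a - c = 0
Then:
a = 0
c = 0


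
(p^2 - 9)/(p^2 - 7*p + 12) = (p + 3)/(p - 4)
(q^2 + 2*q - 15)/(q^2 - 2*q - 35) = (q - 3)/(q - 7)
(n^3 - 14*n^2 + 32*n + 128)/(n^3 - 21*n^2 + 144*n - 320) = (n + 2)/(n - 5)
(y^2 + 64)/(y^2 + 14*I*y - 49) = (y^2 + 64)/(y^2 + 14*I*y - 49)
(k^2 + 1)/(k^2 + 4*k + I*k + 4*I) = (k - I)/(k + 4)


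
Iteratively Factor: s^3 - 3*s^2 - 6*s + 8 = (s + 2)*(s^2 - 5*s + 4) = (s - 4)*(s + 2)*(s - 1)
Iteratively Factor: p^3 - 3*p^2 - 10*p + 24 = (p - 4)*(p^2 + p - 6) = (p - 4)*(p - 2)*(p + 3)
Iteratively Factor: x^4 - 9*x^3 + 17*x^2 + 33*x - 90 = (x - 3)*(x^3 - 6*x^2 - x + 30) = (x - 5)*(x - 3)*(x^2 - x - 6) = (x - 5)*(x - 3)*(x + 2)*(x - 3)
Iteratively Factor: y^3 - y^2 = (y)*(y^2 - y) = y^2*(y - 1)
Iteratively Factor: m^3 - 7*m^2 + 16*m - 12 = (m - 2)*(m^2 - 5*m + 6) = (m - 2)^2*(m - 3)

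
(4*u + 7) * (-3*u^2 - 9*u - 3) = -12*u^3 - 57*u^2 - 75*u - 21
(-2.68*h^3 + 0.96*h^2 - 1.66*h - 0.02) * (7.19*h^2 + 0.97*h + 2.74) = -19.2692*h^5 + 4.3028*h^4 - 18.3474*h^3 + 0.8764*h^2 - 4.5678*h - 0.0548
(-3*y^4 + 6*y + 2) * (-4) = 12*y^4 - 24*y - 8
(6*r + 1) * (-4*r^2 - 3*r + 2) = -24*r^3 - 22*r^2 + 9*r + 2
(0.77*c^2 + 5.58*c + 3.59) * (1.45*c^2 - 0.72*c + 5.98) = 1.1165*c^4 + 7.5366*c^3 + 5.7925*c^2 + 30.7836*c + 21.4682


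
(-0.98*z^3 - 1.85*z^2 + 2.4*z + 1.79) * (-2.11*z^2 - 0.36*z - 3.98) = 2.0678*z^5 + 4.2563*z^4 - 0.497599999999999*z^3 + 2.7221*z^2 - 10.1964*z - 7.1242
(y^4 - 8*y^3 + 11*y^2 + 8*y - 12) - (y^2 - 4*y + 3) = y^4 - 8*y^3 + 10*y^2 + 12*y - 15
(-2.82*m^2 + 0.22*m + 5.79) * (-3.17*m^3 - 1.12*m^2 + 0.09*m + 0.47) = 8.9394*m^5 + 2.461*m^4 - 18.8545*m^3 - 7.7904*m^2 + 0.6245*m + 2.7213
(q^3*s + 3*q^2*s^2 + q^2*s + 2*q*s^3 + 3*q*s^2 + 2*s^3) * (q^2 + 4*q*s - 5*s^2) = q^5*s + 7*q^4*s^2 + q^4*s + 9*q^3*s^3 + 7*q^3*s^2 - 7*q^2*s^4 + 9*q^2*s^3 - 10*q*s^5 - 7*q*s^4 - 10*s^5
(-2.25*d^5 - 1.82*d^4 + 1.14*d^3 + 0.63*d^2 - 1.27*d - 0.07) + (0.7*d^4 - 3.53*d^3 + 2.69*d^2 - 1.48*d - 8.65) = -2.25*d^5 - 1.12*d^4 - 2.39*d^3 + 3.32*d^2 - 2.75*d - 8.72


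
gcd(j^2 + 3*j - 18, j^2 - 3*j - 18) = 1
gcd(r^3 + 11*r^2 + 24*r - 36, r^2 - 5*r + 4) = r - 1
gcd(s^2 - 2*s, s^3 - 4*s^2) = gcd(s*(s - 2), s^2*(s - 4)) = s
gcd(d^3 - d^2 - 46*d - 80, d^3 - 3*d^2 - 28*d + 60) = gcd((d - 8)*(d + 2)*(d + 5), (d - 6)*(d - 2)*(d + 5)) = d + 5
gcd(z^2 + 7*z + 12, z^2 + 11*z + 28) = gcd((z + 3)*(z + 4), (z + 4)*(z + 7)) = z + 4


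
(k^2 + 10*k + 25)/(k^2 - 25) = (k + 5)/(k - 5)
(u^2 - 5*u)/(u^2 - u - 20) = u/(u + 4)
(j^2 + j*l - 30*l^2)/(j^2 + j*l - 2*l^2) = (j^2 + j*l - 30*l^2)/(j^2 + j*l - 2*l^2)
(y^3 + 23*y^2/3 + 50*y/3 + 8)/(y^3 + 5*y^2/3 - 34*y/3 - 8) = (y + 3)/(y - 3)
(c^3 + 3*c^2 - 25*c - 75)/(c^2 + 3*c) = c - 25/c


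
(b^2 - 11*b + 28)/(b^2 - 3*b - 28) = (b - 4)/(b + 4)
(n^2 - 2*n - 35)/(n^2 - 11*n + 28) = (n + 5)/(n - 4)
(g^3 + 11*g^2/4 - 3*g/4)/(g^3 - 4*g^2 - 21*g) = (g - 1/4)/(g - 7)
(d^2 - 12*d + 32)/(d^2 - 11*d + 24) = (d - 4)/(d - 3)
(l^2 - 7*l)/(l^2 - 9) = l*(l - 7)/(l^2 - 9)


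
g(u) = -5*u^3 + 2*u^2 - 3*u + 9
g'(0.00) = -3.00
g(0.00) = 9.00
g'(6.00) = -519.00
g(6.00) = -1017.00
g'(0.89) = -11.32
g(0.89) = 4.39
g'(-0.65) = -11.94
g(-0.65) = 13.17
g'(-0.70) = -13.15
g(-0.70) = 13.80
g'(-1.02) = -22.69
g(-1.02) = 19.45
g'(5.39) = -417.22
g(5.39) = -732.02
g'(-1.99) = -70.36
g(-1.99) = 62.29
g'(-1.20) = -29.40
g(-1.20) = 24.12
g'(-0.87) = -17.83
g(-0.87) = 16.42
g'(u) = -15*u^2 + 4*u - 3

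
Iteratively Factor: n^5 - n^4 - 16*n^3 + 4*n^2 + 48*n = (n)*(n^4 - n^3 - 16*n^2 + 4*n + 48) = n*(n - 2)*(n^3 + n^2 - 14*n - 24) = n*(n - 2)*(n + 3)*(n^2 - 2*n - 8) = n*(n - 4)*(n - 2)*(n + 3)*(n + 2)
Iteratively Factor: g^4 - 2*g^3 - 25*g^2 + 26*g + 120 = (g + 2)*(g^3 - 4*g^2 - 17*g + 60) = (g + 2)*(g + 4)*(g^2 - 8*g + 15) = (g - 5)*(g + 2)*(g + 4)*(g - 3)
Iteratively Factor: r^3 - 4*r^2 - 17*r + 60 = (r - 5)*(r^2 + r - 12) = (r - 5)*(r - 3)*(r + 4)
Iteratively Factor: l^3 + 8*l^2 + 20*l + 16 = (l + 2)*(l^2 + 6*l + 8) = (l + 2)^2*(l + 4)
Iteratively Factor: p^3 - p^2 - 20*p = (p - 5)*(p^2 + 4*p) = p*(p - 5)*(p + 4)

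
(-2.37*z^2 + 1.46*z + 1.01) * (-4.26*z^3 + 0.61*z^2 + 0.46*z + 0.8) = 10.0962*z^5 - 7.6653*z^4 - 4.5022*z^3 - 0.6083*z^2 + 1.6326*z + 0.808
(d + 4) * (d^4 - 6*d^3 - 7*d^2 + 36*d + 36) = d^5 - 2*d^4 - 31*d^3 + 8*d^2 + 180*d + 144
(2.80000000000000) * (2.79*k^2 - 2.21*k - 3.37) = 7.812*k^2 - 6.188*k - 9.436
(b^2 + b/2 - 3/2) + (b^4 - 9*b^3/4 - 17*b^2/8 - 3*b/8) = b^4 - 9*b^3/4 - 9*b^2/8 + b/8 - 3/2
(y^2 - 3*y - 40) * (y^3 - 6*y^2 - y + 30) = y^5 - 9*y^4 - 23*y^3 + 273*y^2 - 50*y - 1200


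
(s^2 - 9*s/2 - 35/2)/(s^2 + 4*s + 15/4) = 2*(s - 7)/(2*s + 3)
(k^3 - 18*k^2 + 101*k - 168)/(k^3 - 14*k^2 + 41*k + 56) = (k - 3)/(k + 1)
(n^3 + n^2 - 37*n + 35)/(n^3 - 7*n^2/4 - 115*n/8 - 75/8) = 8*(n^2 + 6*n - 7)/(8*n^2 + 26*n + 15)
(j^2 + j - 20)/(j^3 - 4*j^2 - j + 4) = (j + 5)/(j^2 - 1)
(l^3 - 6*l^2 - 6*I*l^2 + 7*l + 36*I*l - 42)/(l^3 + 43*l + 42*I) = (l - 6)/(l + 6*I)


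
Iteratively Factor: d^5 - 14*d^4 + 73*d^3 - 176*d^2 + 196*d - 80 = (d - 5)*(d^4 - 9*d^3 + 28*d^2 - 36*d + 16) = (d - 5)*(d - 1)*(d^3 - 8*d^2 + 20*d - 16) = (d - 5)*(d - 2)*(d - 1)*(d^2 - 6*d + 8) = (d - 5)*(d - 2)^2*(d - 1)*(d - 4)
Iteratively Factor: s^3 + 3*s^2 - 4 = (s - 1)*(s^2 + 4*s + 4) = (s - 1)*(s + 2)*(s + 2)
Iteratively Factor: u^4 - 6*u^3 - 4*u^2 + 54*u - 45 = (u + 3)*(u^3 - 9*u^2 + 23*u - 15) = (u - 3)*(u + 3)*(u^2 - 6*u + 5) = (u - 5)*(u - 3)*(u + 3)*(u - 1)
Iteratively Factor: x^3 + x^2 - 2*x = (x - 1)*(x^2 + 2*x) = (x - 1)*(x + 2)*(x)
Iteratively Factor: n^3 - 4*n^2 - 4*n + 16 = (n + 2)*(n^2 - 6*n + 8) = (n - 2)*(n + 2)*(n - 4)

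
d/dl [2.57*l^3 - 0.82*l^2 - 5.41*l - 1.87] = 7.71*l^2 - 1.64*l - 5.41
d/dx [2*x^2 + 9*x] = 4*x + 9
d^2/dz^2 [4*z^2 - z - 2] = 8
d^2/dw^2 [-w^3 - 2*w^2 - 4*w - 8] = -6*w - 4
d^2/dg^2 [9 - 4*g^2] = -8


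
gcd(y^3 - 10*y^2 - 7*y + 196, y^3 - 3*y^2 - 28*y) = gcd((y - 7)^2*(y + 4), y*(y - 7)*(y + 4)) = y^2 - 3*y - 28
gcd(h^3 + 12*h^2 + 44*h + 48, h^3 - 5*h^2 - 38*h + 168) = h + 6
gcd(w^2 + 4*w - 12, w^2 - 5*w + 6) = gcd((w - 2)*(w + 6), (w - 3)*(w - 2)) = w - 2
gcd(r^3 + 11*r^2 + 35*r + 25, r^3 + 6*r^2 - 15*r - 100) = r^2 + 10*r + 25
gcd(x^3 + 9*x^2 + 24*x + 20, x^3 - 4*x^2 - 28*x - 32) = x^2 + 4*x + 4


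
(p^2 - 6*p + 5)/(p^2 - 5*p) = (p - 1)/p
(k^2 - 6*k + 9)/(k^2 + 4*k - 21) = (k - 3)/(k + 7)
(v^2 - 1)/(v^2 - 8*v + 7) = (v + 1)/(v - 7)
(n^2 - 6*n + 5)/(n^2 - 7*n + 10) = (n - 1)/(n - 2)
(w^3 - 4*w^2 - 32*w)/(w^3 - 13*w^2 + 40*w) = (w + 4)/(w - 5)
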